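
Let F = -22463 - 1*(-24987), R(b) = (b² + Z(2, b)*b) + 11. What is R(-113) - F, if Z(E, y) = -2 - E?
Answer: 10708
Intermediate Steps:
R(b) = 11 + b² - 4*b (R(b) = (b² + (-2 - 1*2)*b) + 11 = (b² + (-2 - 2)*b) + 11 = (b² - 4*b) + 11 = 11 + b² - 4*b)
F = 2524 (F = -22463 + 24987 = 2524)
R(-113) - F = (11 + (-113)² - 4*(-113)) - 1*2524 = (11 + 12769 + 452) - 2524 = 13232 - 2524 = 10708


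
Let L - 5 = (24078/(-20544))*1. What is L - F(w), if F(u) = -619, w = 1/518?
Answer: 2132563/3424 ≈ 622.83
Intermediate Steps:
L = 13107/3424 (L = 5 + (24078/(-20544))*1 = 5 + (24078*(-1/20544))*1 = 5 - 4013/3424*1 = 5 - 4013/3424 = 13107/3424 ≈ 3.8280)
w = 1/518 ≈ 0.0019305
L - F(w) = 13107/3424 - 1*(-619) = 13107/3424 + 619 = 2132563/3424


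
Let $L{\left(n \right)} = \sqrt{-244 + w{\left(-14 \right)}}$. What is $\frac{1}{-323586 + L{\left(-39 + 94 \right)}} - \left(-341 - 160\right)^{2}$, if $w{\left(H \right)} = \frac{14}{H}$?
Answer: $- \frac{26281787518114227}{104707899641} - \frac{7 i \sqrt{5}}{104707899641} \approx -2.51 \cdot 10^{5} - 1.4949 \cdot 10^{-10} i$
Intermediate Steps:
$L{\left(n \right)} = 7 i \sqrt{5}$ ($L{\left(n \right)} = \sqrt{-244 + \frac{14}{-14}} = \sqrt{-244 + 14 \left(- \frac{1}{14}\right)} = \sqrt{-244 - 1} = \sqrt{-245} = 7 i \sqrt{5}$)
$\frac{1}{-323586 + L{\left(-39 + 94 \right)}} - \left(-341 - 160\right)^{2} = \frac{1}{-323586 + 7 i \sqrt{5}} - \left(-341 - 160\right)^{2} = \frac{1}{-323586 + 7 i \sqrt{5}} - \left(-501\right)^{2} = \frac{1}{-323586 + 7 i \sqrt{5}} - 251001 = -251001 + \frac{1}{-323586 + 7 i \sqrt{5}}$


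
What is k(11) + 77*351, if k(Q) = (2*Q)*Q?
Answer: 27269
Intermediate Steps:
k(Q) = 2*Q²
k(11) + 77*351 = 2*11² + 77*351 = 2*121 + 27027 = 242 + 27027 = 27269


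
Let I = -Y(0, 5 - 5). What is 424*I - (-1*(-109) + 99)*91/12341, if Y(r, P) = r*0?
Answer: -2704/1763 ≈ -1.5337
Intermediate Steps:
Y(r, P) = 0
I = 0 (I = -1*0 = 0)
424*I - (-1*(-109) + 99)*91/12341 = 424*0 - (-1*(-109) + 99)*91/12341 = 0 - (109 + 99)*91/12341 = 0 - 208*91/12341 = 0 - 18928/12341 = 0 - 1*2704/1763 = 0 - 2704/1763 = -2704/1763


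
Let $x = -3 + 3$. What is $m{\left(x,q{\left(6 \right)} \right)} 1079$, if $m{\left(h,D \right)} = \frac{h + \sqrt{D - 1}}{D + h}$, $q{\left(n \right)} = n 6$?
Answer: $\frac{1079 \sqrt{35}}{36} \approx 177.32$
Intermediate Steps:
$q{\left(n \right)} = 6 n$
$x = 0$
$m{\left(h,D \right)} = \frac{h + \sqrt{-1 + D}}{D + h}$
$m{\left(x,q{\left(6 \right)} \right)} 1079 = \frac{0 + \sqrt{-1 + 6 \cdot 6}}{6 \cdot 6 + 0} \cdot 1079 = \frac{0 + \sqrt{-1 + 36}}{36 + 0} \cdot 1079 = \frac{0 + \sqrt{35}}{36} \cdot 1079 = \frac{\sqrt{35}}{36} \cdot 1079 = \frac{1079 \sqrt{35}}{36}$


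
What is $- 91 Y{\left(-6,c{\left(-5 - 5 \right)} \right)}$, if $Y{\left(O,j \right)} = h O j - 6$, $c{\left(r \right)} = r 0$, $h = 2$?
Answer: $546$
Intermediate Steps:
$c{\left(r \right)} = 0$
$Y{\left(O,j \right)} = -6 + 2 O j$ ($Y{\left(O,j \right)} = 2 O j - 6 = -6 + 2 O j$)
$- 91 Y{\left(-6,c{\left(-5 - 5 \right)} \right)} = - 91 \left(-6 + 2 \left(-6\right) 0\right) = - 91 \left(-6 + 0\right) = \left(-91\right) \left(-6\right) = 546$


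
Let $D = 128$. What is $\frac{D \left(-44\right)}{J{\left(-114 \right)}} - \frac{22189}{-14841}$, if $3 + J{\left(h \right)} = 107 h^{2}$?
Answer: $\frac{10257250343}{6879144843} \approx 1.4911$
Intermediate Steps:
$J{\left(h \right)} = -3 + 107 h^{2}$
$\frac{D \left(-44\right)}{J{\left(-114 \right)}} - \frac{22189}{-14841} = \frac{128 \left(-44\right)}{-3 + 107 \left(-114\right)^{2}} - \frac{22189}{-14841} = - \frac{5632}{-3 + 107 \cdot 12996} - - \frac{22189}{14841} = - \frac{5632}{-3 + 1390572} + \frac{22189}{14841} = - \frac{5632}{1390569} + \frac{22189}{14841} = \frac{10257250343}{6879144843}$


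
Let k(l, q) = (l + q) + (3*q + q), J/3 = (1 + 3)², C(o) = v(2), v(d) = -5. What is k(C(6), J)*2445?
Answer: 574575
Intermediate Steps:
C(o) = -5
J = 48 (J = 3*(1 + 3)² = 3*4² = 3*16 = 48)
k(l, q) = l + 5*q (k(l, q) = (l + q) + 4*q = l + 5*q)
k(C(6), J)*2445 = (-5 + 5*48)*2445 = (-5 + 240)*2445 = 235*2445 = 574575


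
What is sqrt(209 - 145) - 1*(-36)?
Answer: 44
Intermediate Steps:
sqrt(209 - 145) - 1*(-36) = sqrt(64) + 36 = 8 + 36 = 44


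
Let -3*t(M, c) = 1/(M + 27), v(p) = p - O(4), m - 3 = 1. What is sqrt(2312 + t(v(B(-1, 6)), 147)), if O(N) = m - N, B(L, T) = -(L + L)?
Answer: sqrt(17499441)/87 ≈ 48.083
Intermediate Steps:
m = 4 (m = 3 + 1 = 4)
B(L, T) = -2*L
O(N) = 4 - N
v(p) = p (v(p) = p - (4 - 1*4) = p - (4 - 4) = p - 1*0 = p + 0 = p)
t(M, c) = -1/(3*(27 + M)) (t(M, c) = -1/(3*(M + 27)) = -1/(3*(27 + M)))
sqrt(2312 + t(v(B(-1, 6)), 147)) = sqrt(2312 - 1/(81 + 3*(-2*(-1)))) = sqrt(2312 - 1/(81 + 3*2)) = sqrt(2312 - 1/(81 + 6)) = sqrt(2312 - 1/87) = sqrt(201143/87) = sqrt(17499441)/87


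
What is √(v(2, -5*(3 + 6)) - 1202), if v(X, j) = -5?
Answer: I*√1207 ≈ 34.742*I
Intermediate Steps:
√(v(2, -5*(3 + 6)) - 1202) = √(-5 - 1202) = √(-1207) = I*√1207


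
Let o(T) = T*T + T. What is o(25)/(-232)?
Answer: -325/116 ≈ -2.8017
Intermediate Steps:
o(T) = T + T² (o(T) = T² + T = T + T²)
o(25)/(-232) = (25*(1 + 25))/(-232) = (25*26)*(-1/232) = 650*(-1/232) = -325/116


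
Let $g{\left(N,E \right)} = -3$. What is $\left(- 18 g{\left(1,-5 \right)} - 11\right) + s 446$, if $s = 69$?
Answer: $30817$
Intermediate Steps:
$\left(- 18 g{\left(1,-5 \right)} - 11\right) + s 446 = \left(\left(-18\right) \left(-3\right) - 11\right) + 69 \cdot 446 = \left(54 - 11\right) + 30774 = 43 + 30774 = 30817$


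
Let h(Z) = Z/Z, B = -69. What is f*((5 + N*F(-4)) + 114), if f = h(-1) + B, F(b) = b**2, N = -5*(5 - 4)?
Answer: -2652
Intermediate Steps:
N = -5 (N = -5*1 = -5)
h(Z) = 1
f = -68 (f = 1 - 69 = -68)
f*((5 + N*F(-4)) + 114) = -68*((5 - 5*(-4)**2) + 114) = -68*((5 - 5*16) + 114) = -68*((5 - 80) + 114) = -68*(-75 + 114) = -68*39 = -2652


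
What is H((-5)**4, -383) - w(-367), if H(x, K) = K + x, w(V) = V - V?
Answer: 242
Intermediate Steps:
w(V) = 0
H((-5)**4, -383) - w(-367) = (-383 + (-5)**4) - 1*0 = (-383 + 625) + 0 = 242 + 0 = 242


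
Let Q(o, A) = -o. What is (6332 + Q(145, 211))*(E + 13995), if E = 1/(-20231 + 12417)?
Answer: 676591319723/7814 ≈ 8.6587e+7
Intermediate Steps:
E = -1/7814 (E = 1/(-7814) = -1/7814 ≈ -0.00012798)
(6332 + Q(145, 211))*(E + 13995) = (6332 - 1*145)*(-1/7814 + 13995) = (6332 - 145)*(109356929/7814) = 6187*(109356929/7814) = 676591319723/7814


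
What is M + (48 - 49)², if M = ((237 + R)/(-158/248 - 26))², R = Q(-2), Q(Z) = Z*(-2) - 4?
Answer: 97173817/1212201 ≈ 80.163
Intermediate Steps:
Q(Z) = -4 - 2*Z (Q(Z) = -2*Z - 4 = -4 - 2*Z)
R = 0 (R = -4 - 2*(-2) = -4 + 4 = 0)
M = 95961616/1212201 (M = ((237 + 0)/(-158/248 - 26))² = (237/(-158*1/248 - 26))² = (237/(-79/124 - 26))² = (237/(-3303/124))² = (237*(-124/3303))² = (-9796/1101)² = 95961616/1212201 ≈ 79.163)
M + (48 - 49)² = 95961616/1212201 + (48 - 49)² = 95961616/1212201 + (-1)² = 95961616/1212201 + 1 = 97173817/1212201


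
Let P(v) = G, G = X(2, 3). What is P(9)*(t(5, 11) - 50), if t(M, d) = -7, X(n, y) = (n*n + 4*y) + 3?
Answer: -1083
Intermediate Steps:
X(n, y) = 3 + n² + 4*y (X(n, y) = (n² + 4*y) + 3 = 3 + n² + 4*y)
G = 19 (G = 3 + 2² + 4*3 = 3 + 4 + 12 = 19)
P(v) = 19
P(9)*(t(5, 11) - 50) = 19*(-7 - 50) = 19*(-57) = -1083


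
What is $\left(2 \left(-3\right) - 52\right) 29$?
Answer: $-1682$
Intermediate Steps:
$\left(2 \left(-3\right) - 52\right) 29 = \left(-6 - 52\right) 29 = \left(-58\right) 29 = -1682$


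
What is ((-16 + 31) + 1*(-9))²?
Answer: 36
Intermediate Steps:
((-16 + 31) + 1*(-9))² = (15 - 9)² = 6² = 36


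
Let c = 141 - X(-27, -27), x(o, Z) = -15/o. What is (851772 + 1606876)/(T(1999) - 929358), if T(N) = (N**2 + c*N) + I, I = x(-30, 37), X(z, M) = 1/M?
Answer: 132766992/180823133 ≈ 0.73424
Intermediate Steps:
I = 1/2 (I = -15/(-30) = -15*(-1/30) = 1/2 ≈ 0.50000)
c = 3808/27 (c = 141 - 1/(-27) = 141 - 1*(-1/27) = 141 + 1/27 = 3808/27 ≈ 141.04)
T(N) = 1/2 + N**2 + 3808*N/27 (T(N) = (N**2 + 3808*N/27) + 1/2 = 1/2 + N**2 + 3808*N/27)
(851772 + 1606876)/(T(1999) - 929358) = (851772 + 1606876)/((1/2 + 1999**2 + (3808/27)*1999) - 929358) = 2458648/((1/2 + 3996001 + 7612192/27) - 929358) = 2458648/(231008465/54 - 929358) = 2458648/(180823133/54) = 2458648*(54/180823133) = 132766992/180823133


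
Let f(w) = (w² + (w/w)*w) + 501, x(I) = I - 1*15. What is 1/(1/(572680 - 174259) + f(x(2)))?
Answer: 398421/261762598 ≈ 0.0015221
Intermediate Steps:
x(I) = -15 + I (x(I) = I - 15 = -15 + I)
f(w) = 501 + w + w² (f(w) = (w² + 1*w) + 501 = (w² + w) + 501 = (w + w²) + 501 = 501 + w + w²)
1/(1/(572680 - 174259) + f(x(2))) = 1/(1/(572680 - 174259) + (501 + (-15 + 2) + (-15 + 2)²)) = 1/(1/398421 + (501 - 13 + (-13)²)) = 1/(1/398421 + (501 - 13 + 169)) = 1/(1/398421 + 657) = 1/(261762598/398421) = 398421/261762598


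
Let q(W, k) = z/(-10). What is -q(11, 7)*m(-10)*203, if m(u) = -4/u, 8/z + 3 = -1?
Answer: -406/25 ≈ -16.240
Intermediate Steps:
z = -2 (z = 8/(-3 - 1) = 8/(-4) = 8*(-¼) = -2)
q(W, k) = ⅕ (q(W, k) = -2/(-10) = -2*(-⅒) = ⅕)
-q(11, 7)*m(-10)*203 = -(-4/(-10))/5*203 = -(-4*(-⅒))/5*203 = -(⅕)*(⅖)*203 = -2*203/25 = -1*406/25 = -406/25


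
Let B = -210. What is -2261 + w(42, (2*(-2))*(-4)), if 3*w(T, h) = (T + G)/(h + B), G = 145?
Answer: -1316089/582 ≈ -2261.3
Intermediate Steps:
w(T, h) = (145 + T)/(3*(-210 + h)) (w(T, h) = ((T + 145)/(h - 210))/3 = ((145 + T)/(-210 + h))/3 = (145 + T)/(3*(-210 + h)))
-2261 + w(42, (2*(-2))*(-4)) = -2261 + (145 + 42)/(3*(-210 + (2*(-2))*(-4))) = -2261 + (1/3)*187/(-210 - 4*(-4)) = -2261 + (1/3)*187/(-210 + 16) = -2261 + (1/3)*187/(-194) = -2261 + (1/3)*(-1/194)*187 = -2261 - 187/582 = -1316089/582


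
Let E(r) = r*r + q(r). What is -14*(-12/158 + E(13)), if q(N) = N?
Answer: -201208/79 ≈ -2546.9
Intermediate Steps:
E(r) = r + r² (E(r) = r*r + r = r² + r = r + r²)
-14*(-12/158 + E(13)) = -14*(-12/158 + 13*(1 + 13)) = -14*(-12*1/158 + 13*14) = -14*(-6/79 + 182) = -14*14372/79 = -201208/79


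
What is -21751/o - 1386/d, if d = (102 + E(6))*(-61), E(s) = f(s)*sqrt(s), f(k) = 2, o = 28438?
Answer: -812663437/1500531070 - 231*sqrt(6)/52765 ≈ -0.55231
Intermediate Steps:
E(s) = 2*sqrt(s)
d = -6222 - 122*sqrt(6) (d = (102 + 2*sqrt(6))*(-61) = -6222 - 122*sqrt(6) ≈ -6520.8)
-21751/o - 1386/d = -21751/28438 - 1386/(-6222 - 122*sqrt(6))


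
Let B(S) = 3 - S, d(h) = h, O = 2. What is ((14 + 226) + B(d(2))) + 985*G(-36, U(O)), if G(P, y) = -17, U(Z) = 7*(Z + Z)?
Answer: -16504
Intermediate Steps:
U(Z) = 14*Z (U(Z) = 7*(2*Z) = 14*Z)
((14 + 226) + B(d(2))) + 985*G(-36, U(O)) = ((14 + 226) + (3 - 1*2)) + 985*(-17) = (240 + (3 - 2)) - 16745 = (240 + 1) - 16745 = 241 - 16745 = -16504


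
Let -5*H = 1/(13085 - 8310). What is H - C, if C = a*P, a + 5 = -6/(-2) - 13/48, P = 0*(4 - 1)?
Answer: -1/23875 ≈ -4.1885e-5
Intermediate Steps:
P = 0 (P = 0*3 = 0)
a = -109/48 (a = -5 + (-6/(-2) - 13/48) = -5 + (-6*(-½) - 13*1/48) = -5 + (3 - 13/48) = -5 + 131/48 = -109/48 ≈ -2.2708)
H = -1/23875 (H = -1/(5*(13085 - 8310)) = -⅕/4775 = -⅕*1/4775 = -1/23875 ≈ -4.1885e-5)
C = 0 (C = -109/48*0 = 0)
H - C = -1/23875 - 1*0 = -1/23875 + 0 = -1/23875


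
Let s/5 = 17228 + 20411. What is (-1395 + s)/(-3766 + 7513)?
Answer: 186800/3747 ≈ 49.853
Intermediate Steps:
s = 188195 (s = 5*(17228 + 20411) = 5*37639 = 188195)
(-1395 + s)/(-3766 + 7513) = (-1395 + 188195)/(-3766 + 7513) = 186800/3747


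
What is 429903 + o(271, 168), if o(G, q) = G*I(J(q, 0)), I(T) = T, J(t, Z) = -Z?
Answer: 429903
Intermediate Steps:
o(G, q) = 0 (o(G, q) = G*(-1*0) = G*0 = 0)
429903 + o(271, 168) = 429903 + 0 = 429903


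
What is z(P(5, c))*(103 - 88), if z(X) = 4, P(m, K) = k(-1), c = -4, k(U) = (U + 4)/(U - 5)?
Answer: 60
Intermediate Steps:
k(U) = (4 + U)/(-5 + U)
P(m, K) = -½ (P(m, K) = (4 - 1)/(-5 - 1) = 3/(-6) = -⅙*3 = -½)
z(P(5, c))*(103 - 88) = 4*(103 - 88) = 4*15 = 60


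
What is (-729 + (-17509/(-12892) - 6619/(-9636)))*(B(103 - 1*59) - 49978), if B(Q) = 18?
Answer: 25635061206460/705837 ≈ 3.6319e+7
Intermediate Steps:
(-729 + (-17509/(-12892) - 6619/(-9636)))*(B(103 - 1*59) - 49978) = (-729 + (-17509/(-12892) - 6619/(-9636)))*(18 - 49978) = (-729 + (-17509*(-1/12892) - 6619*(-1/9636)))*(-49960) = (-729 + (17509/12892 + 6619/9636))*(-49960) = (-729 + 2886919/1411674)*(-49960) = -1026223427/1411674*(-49960) = 25635061206460/705837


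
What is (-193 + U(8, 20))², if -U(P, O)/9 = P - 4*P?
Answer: 529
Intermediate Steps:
U(P, O) = 27*P (U(P, O) = -9*(P - 4*P) = -(-27)*P = 27*P)
(-193 + U(8, 20))² = (-193 + 27*8)² = (-193 + 216)² = 23² = 529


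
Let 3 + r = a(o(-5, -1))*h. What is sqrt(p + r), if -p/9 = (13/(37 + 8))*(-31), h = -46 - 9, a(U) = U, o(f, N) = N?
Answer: sqrt(3315)/5 ≈ 11.515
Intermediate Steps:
h = -55
p = 403/5 (p = -9*13/(37 + 8)*(-31) = -9*13/45*(-31) = -9*(1/45)*13*(-31) = -13*(-31)/5 = -9*(-403/45) = 403/5 ≈ 80.600)
r = 52 (r = -3 - 1*(-55) = -3 + 55 = 52)
sqrt(p + r) = sqrt(403/5 + 52) = sqrt(663/5) = sqrt(3315)/5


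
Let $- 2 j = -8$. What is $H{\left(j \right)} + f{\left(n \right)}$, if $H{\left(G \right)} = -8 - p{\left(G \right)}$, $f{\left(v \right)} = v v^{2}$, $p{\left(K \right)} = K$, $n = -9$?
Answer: $-741$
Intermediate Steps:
$j = 4$ ($j = \left(- \frac{1}{2}\right) \left(-8\right) = 4$)
$f{\left(v \right)} = v^{3}$
$H{\left(G \right)} = -8 - G$
$H{\left(j \right)} + f{\left(n \right)} = \left(-8 - 4\right) + \left(-9\right)^{3} = \left(-8 - 4\right) - 729 = -12 - 729 = -741$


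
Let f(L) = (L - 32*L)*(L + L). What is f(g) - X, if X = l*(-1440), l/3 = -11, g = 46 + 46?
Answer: -572288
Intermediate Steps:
g = 92
l = -33 (l = 3*(-11) = -33)
f(L) = -62*L² (f(L) = (-31*L)*(2*L) = -62*L²)
X = 47520 (X = -33*(-1440) = 47520)
f(g) - X = -62*92² - 1*47520 = -62*8464 - 47520 = -524768 - 47520 = -572288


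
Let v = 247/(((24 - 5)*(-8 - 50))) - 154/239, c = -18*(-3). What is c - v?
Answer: 760587/13862 ≈ 54.868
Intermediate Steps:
c = 54
v = -12039/13862 (v = 247/((19*(-58))) - 154*1/239 = 247/(-1102) - 154/239 = 247*(-1/1102) - 154/239 = -13/58 - 154/239 = -12039/13862 ≈ -0.86849)
c - v = 54 - 1*(-12039/13862) = 54 + 12039/13862 = 760587/13862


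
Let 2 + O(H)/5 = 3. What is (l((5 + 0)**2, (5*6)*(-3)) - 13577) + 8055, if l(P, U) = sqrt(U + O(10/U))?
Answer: -5522 + I*sqrt(85) ≈ -5522.0 + 9.2195*I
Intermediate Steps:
O(H) = 5 (O(H) = -10 + 5*3 = -10 + 15 = 5)
l(P, U) = sqrt(5 + U) (l(P, U) = sqrt(U + 5) = sqrt(5 + U))
(l((5 + 0)**2, (5*6)*(-3)) - 13577) + 8055 = (sqrt(5 + (5*6)*(-3)) - 13577) + 8055 = (sqrt(5 + 30*(-3)) - 13577) + 8055 = (sqrt(5 - 90) - 13577) + 8055 = (sqrt(-85) - 13577) + 8055 = (I*sqrt(85) - 13577) + 8055 = (-13577 + I*sqrt(85)) + 8055 = -5522 + I*sqrt(85)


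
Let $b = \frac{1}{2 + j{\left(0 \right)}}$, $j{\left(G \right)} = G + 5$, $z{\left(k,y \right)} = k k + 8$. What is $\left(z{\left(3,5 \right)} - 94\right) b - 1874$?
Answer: $-1885$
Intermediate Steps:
$z{\left(k,y \right)} = 8 + k^{2}$ ($z{\left(k,y \right)} = k^{2} + 8 = 8 + k^{2}$)
$j{\left(G \right)} = 5 + G$
$b = \frac{1}{7}$ ($b = \frac{1}{2 + \left(5 + 0\right)} = \frac{1}{2 + 5} = \frac{1}{7} \approx 0.14286$)
$\left(z{\left(3,5 \right)} - 94\right) b - 1874 = \left(\left(8 + 3^{2}\right) - 94\right) \frac{1}{7} - 1874 = \left(\left(8 + 9\right) - 94\right) \frac{1}{7} - 1874 = \left(17 - 94\right) \frac{1}{7} - 1874 = \left(-77\right) \frac{1}{7} - 1874 = -11 - 1874 = -1885$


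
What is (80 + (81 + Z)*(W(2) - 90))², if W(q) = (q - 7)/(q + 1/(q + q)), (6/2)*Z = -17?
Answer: 34380576400/729 ≈ 4.7161e+7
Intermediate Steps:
Z = -17/3 (Z = (⅓)*(-17) = -17/3 ≈ -5.6667)
W(q) = (-7 + q)/(q + 1/(2*q))
(80 + (81 + Z)*(W(2) - 90))² = (80 + (81 - 17/3)*(2*2*(-7 + 2)/(1 + 2*2²) - 90))² = (80 + 226*(2*2*(-5)/(1 + 2*4) - 90)/3)² = (80 + 226*(2*2*(-5)/(1 + 8) - 90)/3)² = (80 + 226*(2*2*(-5)/9 - 90)/3)² = (80 + 226*(2*2*(⅑)*(-5) - 90)/3)² = (80 + 226*(-20/9 - 90)/3)² = (80 + (226/3)*(-830/9))² = (80 - 187580/27)² = (-185420/27)² = 34380576400/729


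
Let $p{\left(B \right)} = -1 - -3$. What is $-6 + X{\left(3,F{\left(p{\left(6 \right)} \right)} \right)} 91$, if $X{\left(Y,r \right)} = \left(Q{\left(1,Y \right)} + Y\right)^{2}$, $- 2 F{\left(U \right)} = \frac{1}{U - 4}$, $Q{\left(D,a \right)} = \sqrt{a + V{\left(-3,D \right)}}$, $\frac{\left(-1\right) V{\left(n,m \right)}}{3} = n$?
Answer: $1905 + 1092 \sqrt{3} \approx 3796.4$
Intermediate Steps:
$V{\left(n,m \right)} = - 3 n$
$Q{\left(D,a \right)} = \sqrt{9 + a}$ ($Q{\left(D,a \right)} = \sqrt{a - -9} = \sqrt{a + 9} = \sqrt{9 + a}$)
$p{\left(B \right)} = 2$ ($p{\left(B \right)} = -1 + 3 = 2$)
$F{\left(U \right)} = - \frac{1}{2 \left(-4 + U\right)}$ ($F{\left(U \right)} = - \frac{1}{2 \left(U - 4\right)} = - \frac{1}{2 \left(-4 + U\right)}$)
$X{\left(Y,r \right)} = \left(Y + \sqrt{9 + Y}\right)^{2}$ ($X{\left(Y,r \right)} = \left(\sqrt{9 + Y} + Y\right)^{2} = \left(Y + \sqrt{9 + Y}\right)^{2}$)
$-6 + X{\left(3,F{\left(p{\left(6 \right)} \right)} \right)} 91 = -6 + \left(3 + \sqrt{9 + 3}\right)^{2} \cdot 91 = -6 + \left(3 + \sqrt{12}\right)^{2} \cdot 91 = -6 + \left(3 + 2 \sqrt{3}\right)^{2} \cdot 91 = -6 + 91 \left(3 + 2 \sqrt{3}\right)^{2}$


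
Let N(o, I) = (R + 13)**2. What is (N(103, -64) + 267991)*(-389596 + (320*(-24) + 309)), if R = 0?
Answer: -106450670720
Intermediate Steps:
N(o, I) = 169 (N(o, I) = (0 + 13)**2 = 13**2 = 169)
(N(103, -64) + 267991)*(-389596 + (320*(-24) + 309)) = (169 + 267991)*(-389596 + (320*(-24) + 309)) = 268160*(-389596 + (-7680 + 309)) = 268160*(-389596 - 7371) = 268160*(-396967) = -106450670720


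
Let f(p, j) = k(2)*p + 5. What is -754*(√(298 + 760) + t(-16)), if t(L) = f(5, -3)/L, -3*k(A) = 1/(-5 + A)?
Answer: 9425/36 - 17342*√2 ≈ -24264.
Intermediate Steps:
k(A) = -1/(3*(-5 + A))
f(p, j) = 5 + p/9 (f(p, j) = (-1/(-15 + 3*2))*p + 5 = (-1/(-15 + 6))*p + 5 = (-1/(-9))*p + 5 = (-1*(-⅑))*p + 5 = p/9 + 5 = 5 + p/9)
t(L) = 50/(9*L) (t(L) = (5 + (⅑)*5)/L = (5 + 5/9)/L = 50/(9*L))
-754*(√(298 + 760) + t(-16)) = -754*(√(298 + 760) + (50/9)/(-16)) = -754*(√1058 + (50/9)*(-1/16)) = -754*(23*√2 - 25/72) = -754*(-25/72 + 23*√2) = 9425/36 - 17342*√2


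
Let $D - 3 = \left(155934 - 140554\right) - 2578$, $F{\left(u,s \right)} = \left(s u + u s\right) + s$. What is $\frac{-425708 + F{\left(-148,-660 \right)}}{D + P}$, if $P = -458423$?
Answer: $\frac{115504}{222809} \approx 0.5184$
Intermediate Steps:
$F{\left(u,s \right)} = s + 2 s u$ ($F{\left(u,s \right)} = \left(s u + s u\right) + s = 2 s u + s = s + 2 s u$)
$D = 12805$ ($D = 3 + \left(\left(155934 - 140554\right) - 2578\right) = 3 + \left(15380 - 2578\right) = 3 + 12802 = 12805$)
$\frac{-425708 + F{\left(-148,-660 \right)}}{D + P} = \frac{-425708 - 660 \left(1 + 2 \left(-148\right)\right)}{12805 - 458423} = \frac{-425708 - 660 \left(1 - 296\right)}{-445618} = \left(-425708 - -194700\right) \left(- \frac{1}{445618}\right) = \left(-425708 + 194700\right) \left(- \frac{1}{445618}\right) = \left(-231008\right) \left(- \frac{1}{445618}\right) = \frac{115504}{222809}$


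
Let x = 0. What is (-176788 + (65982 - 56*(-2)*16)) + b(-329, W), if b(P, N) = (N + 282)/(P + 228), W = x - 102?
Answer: -11010594/101 ≈ -1.0902e+5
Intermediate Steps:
W = -102 (W = 0 - 102 = -102)
b(P, N) = (282 + N)/(228 + P)
(-176788 + (65982 - 56*(-2)*16)) + b(-329, W) = (-176788 + (65982 - 56*(-2)*16)) + (282 - 102)/(228 - 329) = (-176788 + (65982 - (-112)*16)) + 180/(-101) = (-176788 + (65982 - 1*(-1792))) - 1/101*180 = (-176788 + (65982 + 1792)) - 180/101 = (-176788 + 67774) - 180/101 = -109014 - 180/101 = -11010594/101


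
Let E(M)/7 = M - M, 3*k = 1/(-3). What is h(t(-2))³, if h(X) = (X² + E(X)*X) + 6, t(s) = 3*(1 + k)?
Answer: 1643032/729 ≈ 2253.8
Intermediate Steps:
k = -⅑ (k = (⅓)/(-3) = (⅓)*(-⅓) = -⅑ ≈ -0.11111)
E(M) = 0 (E(M) = 7*(M - M) = 7*0 = 0)
t(s) = 8/3 (t(s) = 3*(1 - ⅑) = 3*(8/9) = 8/3)
h(X) = 6 + X² (h(X) = (X² + 0*X) + 6 = (X² + 0) + 6 = X² + 6 = 6 + X²)
h(t(-2))³ = (6 + (8/3)²)³ = (6 + 64/9)³ = (118/9)³ = 1643032/729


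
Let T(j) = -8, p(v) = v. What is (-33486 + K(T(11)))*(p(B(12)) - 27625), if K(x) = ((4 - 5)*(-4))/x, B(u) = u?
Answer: 1849325449/2 ≈ 9.2466e+8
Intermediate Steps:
K(x) = 4/x (K(x) = (-1*(-4))/x = 4/x)
(-33486 + K(T(11)))*(p(B(12)) - 27625) = (-33486 + 4/(-8))*(12 - 27625) = (-33486 + 4*(-1/8))*(-27613) = (-33486 - 1/2)*(-27613) = -66973/2*(-27613) = 1849325449/2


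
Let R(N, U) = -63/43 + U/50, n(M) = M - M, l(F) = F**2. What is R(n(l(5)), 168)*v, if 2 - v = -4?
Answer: 12222/1075 ≈ 11.369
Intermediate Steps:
v = 6 (v = 2 - 1*(-4) = 2 + 4 = 6)
n(M) = 0
R(N, U) = -63/43 + U/50 (R(N, U) = -63*1/43 + U*(1/50) = -63/43 + U/50)
R(n(l(5)), 168)*v = (-63/43 + (1/50)*168)*6 = (-63/43 + 84/25)*6 = (2037/1075)*6 = 12222/1075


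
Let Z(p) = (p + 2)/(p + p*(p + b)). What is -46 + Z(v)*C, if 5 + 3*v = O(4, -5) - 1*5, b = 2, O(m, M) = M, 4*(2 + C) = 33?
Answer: -383/8 ≈ -47.875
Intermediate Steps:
C = 25/4 (C = -2 + (¼)*33 = -2 + 33/4 = 25/4 ≈ 6.2500)
v = -5 (v = -5/3 + (-5 - 1*5)/3 = -5/3 + (-5 - 5)/3 = -5/3 + (⅓)*(-10) = -5/3 - 10/3 = -5)
Z(p) = (2 + p)/(p + p*(2 + p)) (Z(p) = (p + 2)/(p + p*(p + 2)) = (2 + p)/(p + p*(2 + p)))
-46 + Z(v)*C = -46 + ((2 - 5)/((-5)*(3 - 5)))*(25/4) = -46 - ⅕*(-3)/(-2)*(25/4) = -46 - ⅕*(-½)*(-3)*(25/4) = -46 - 3/10*25/4 = -46 - 15/8 = -383/8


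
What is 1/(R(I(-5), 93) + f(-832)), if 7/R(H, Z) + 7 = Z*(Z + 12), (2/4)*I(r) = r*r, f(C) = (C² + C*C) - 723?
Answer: 1394/1928912651 ≈ 7.2269e-7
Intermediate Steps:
f(C) = -723 + 2*C² (f(C) = (C² + C²) - 723 = 2*C² - 723 = -723 + 2*C²)
I(r) = 2*r² (I(r) = 2*(r*r) = 2*r²)
R(H, Z) = 7/(-7 + Z*(12 + Z)) (R(H, Z) = 7/(-7 + Z*(Z + 12)) = 7/(-7 + Z*(12 + Z)))
1/(R(I(-5), 93) + f(-832)) = 1/(7/(-7 + 93² + 12*93) + (-723 + 2*(-832)²)) = 1/(7/(-7 + 8649 + 1116) + (-723 + 2*692224)) = 1/(7/9758 + (-723 + 1384448)) = 1/(7*(1/9758) + 1383725) = 1/(1/1394 + 1383725) = 1/(1928912651/1394) = 1394/1928912651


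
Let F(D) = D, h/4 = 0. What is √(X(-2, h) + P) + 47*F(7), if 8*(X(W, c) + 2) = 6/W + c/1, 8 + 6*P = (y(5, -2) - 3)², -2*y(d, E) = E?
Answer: 329 + I*√438/12 ≈ 329.0 + 1.744*I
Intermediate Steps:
h = 0 (h = 4*0 = 0)
y(d, E) = -E/2
P = -⅔ (P = -4/3 + (-½*(-2) - 3)²/6 = -4/3 + (1 - 3)²/6 = -4/3 + (⅙)*(-2)² = -4/3 + (⅙)*4 = -4/3 + ⅔ = -⅔ ≈ -0.66667)
X(W, c) = -2 + c/8 + 3/(4*W) (X(W, c) = -2 + (6/W + c/1)/8 = -2 + (6/W + c*1)/8 = -2 + (6/W + c)/8 = -2 + (c + 6/W)/8 = -2 + (c/8 + 3/(4*W)) = -2 + c/8 + 3/(4*W))
√(X(-2, h) + P) + 47*F(7) = √((⅛)*(6 - 2*(-16 + 0))/(-2) - ⅔) + 47*7 = √((⅛)*(-½)*(6 - 2*(-16)) - ⅔) + 329 = √((⅛)*(-½)*(6 + 32) - ⅔) + 329 = √((⅛)*(-½)*38 - ⅔) + 329 = √(-19/8 - ⅔) + 329 = √(-73/24) + 329 = I*√438/12 + 329 = 329 + I*√438/12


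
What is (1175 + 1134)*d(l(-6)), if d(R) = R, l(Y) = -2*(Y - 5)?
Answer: 50798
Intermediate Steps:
l(Y) = 10 - 2*Y (l(Y) = -2*(-5 + Y) = 10 - 2*Y)
(1175 + 1134)*d(l(-6)) = (1175 + 1134)*(10 - 2*(-6)) = 2309*(10 + 12) = 2309*22 = 50798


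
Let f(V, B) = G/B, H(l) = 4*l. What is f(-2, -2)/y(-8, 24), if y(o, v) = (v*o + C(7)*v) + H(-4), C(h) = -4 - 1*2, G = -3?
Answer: -3/704 ≈ -0.0042614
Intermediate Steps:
C(h) = -6 (C(h) = -4 - 2 = -6)
y(o, v) = -16 - 6*v + o*v (y(o, v) = (v*o - 6*v) + 4*(-4) = (o*v - 6*v) - 16 = (-6*v + o*v) - 16 = -16 - 6*v + o*v)
f(V, B) = -3/B
f(-2, -2)/y(-8, 24) = (-3/(-2))/(-16 - 6*24 - 8*24) = (-3*(-½))/(-16 - 144 - 192) = (3/2)/(-352) = -1/352*3/2 = -3/704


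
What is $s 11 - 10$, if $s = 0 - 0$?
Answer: $-10$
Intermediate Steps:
$s = 0$ ($s = 0 + 0 = 0$)
$s 11 - 10 = 0 \cdot 11 - 10 = 0 - 10 = -10$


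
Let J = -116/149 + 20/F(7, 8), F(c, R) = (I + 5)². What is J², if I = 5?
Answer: 185761/555025 ≈ 0.33469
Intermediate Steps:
F(c, R) = 100 (F(c, R) = (5 + 5)² = 10² = 100)
J = -431/745 (J = -116/149 + 20/100 = -116*1/149 + 20*(1/100) = -116/149 + ⅕ = -431/745 ≈ -0.57852)
J² = (-431/745)² = 185761/555025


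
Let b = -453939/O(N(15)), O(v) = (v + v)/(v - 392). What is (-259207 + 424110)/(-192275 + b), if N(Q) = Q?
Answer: 1649030/55122251 ≈ 0.029916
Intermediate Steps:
O(v) = 2*v/(-392 + v) (O(v) = (2*v)/(-392 + v) = 2*v/(-392 + v))
b = 57045001/10 (b = -453939/(2*15/(-392 + 15)) = -453939/(2*15/(-377)) = -453939/(2*15*(-1/377)) = -453939/(-30/377) = -453939*(-377/30) = 57045001/10 ≈ 5.7045e+6)
(-259207 + 424110)/(-192275 + b) = (-259207 + 424110)/(-192275 + 57045001/10) = 164903/(55122251/10) = 164903*(10/55122251) = 1649030/55122251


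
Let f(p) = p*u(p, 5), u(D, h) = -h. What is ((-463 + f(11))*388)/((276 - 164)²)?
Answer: -3589/224 ≈ -16.022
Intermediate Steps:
f(p) = -5*p (f(p) = p*(-1*5) = p*(-5) = -5*p)
((-463 + f(11))*388)/((276 - 164)²) = ((-463 - 5*11)*388)/((276 - 164)²) = ((-463 - 55)*388)/(112²) = -518*388/12544 = -200984*1/12544 = -3589/224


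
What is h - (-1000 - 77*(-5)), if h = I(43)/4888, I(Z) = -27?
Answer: 3006093/4888 ≈ 614.99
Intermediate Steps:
h = -27/4888 ≈ -0.0055237
h - (-1000 - 77*(-5)) = -27/4888 - (-1000 - 77*(-5)) = -27/4888 - (-1000 - 1*(-385)) = -27/4888 - (-1000 + 385) = -27/4888 - 1*(-615) = -27/4888 + 615 = 3006093/4888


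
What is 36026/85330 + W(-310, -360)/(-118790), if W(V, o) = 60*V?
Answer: 41904761/72402505 ≈ 0.57878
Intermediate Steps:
36026/85330 + W(-310, -360)/(-118790) = 36026/85330 + (60*(-310))/(-118790) = 36026*(1/85330) - 18600*(-1/118790) = 18013/42665 + 1860/11879 = 41904761/72402505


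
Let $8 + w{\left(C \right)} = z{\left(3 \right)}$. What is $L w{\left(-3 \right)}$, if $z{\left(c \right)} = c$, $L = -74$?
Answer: $370$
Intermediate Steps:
$w{\left(C \right)} = -5$ ($w{\left(C \right)} = -8 + 3 = -5$)
$L w{\left(-3 \right)} = \left(-74\right) \left(-5\right) = 370$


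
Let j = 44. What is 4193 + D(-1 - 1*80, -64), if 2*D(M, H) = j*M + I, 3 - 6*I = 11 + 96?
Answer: 7207/3 ≈ 2402.3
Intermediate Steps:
I = -52/3 (I = 1/2 - (11 + 96)/6 = 1/2 - 1/6*107 = 1/2 - 107/6 = -52/3 ≈ -17.333)
D(M, H) = -26/3 + 22*M (D(M, H) = (44*M - 52/3)/2 = (-52/3 + 44*M)/2 = -26/3 + 22*M)
4193 + D(-1 - 1*80, -64) = 4193 + (-26/3 + 22*(-1 - 1*80)) = 4193 + (-26/3 + 22*(-1 - 80)) = 4193 + (-26/3 + 22*(-81)) = 4193 + (-26/3 - 1782) = 4193 - 5372/3 = 7207/3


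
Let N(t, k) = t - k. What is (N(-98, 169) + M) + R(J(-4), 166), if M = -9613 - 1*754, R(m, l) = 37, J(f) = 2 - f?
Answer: -10597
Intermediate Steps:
M = -10367 (M = -9613 - 754 = -10367)
(N(-98, 169) + M) + R(J(-4), 166) = ((-98 - 1*169) - 10367) + 37 = ((-98 - 169) - 10367) + 37 = (-267 - 10367) + 37 = -10634 + 37 = -10597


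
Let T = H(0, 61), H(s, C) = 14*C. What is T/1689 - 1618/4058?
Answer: 366365/3426981 ≈ 0.10691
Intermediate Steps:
T = 854 (T = 14*61 = 854)
T/1689 - 1618/4058 = 854/1689 - 1618/4058 = 854*(1/1689) - 1618*1/4058 = 854/1689 - 809/2029 = 366365/3426981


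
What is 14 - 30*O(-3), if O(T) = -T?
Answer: -76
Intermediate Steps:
14 - 30*O(-3) = 14 - (-30)*(-3) = 14 - 30*3 = 14 - 90 = -76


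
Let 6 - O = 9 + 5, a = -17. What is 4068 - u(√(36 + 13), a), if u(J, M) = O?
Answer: 4076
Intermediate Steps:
O = -8 (O = 6 - (9 + 5) = 6 - 1*14 = 6 - 14 = -8)
u(J, M) = -8
4068 - u(√(36 + 13), a) = 4068 - 1*(-8) = 4068 + 8 = 4076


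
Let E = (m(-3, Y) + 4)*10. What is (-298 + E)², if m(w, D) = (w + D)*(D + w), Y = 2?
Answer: 61504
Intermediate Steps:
m(w, D) = (D + w)² (m(w, D) = (D + w)*(D + w) = (D + w)²)
E = 50 (E = ((2 - 3)² + 4)*10 = ((-1)² + 4)*10 = (1 + 4)*10 = 5*10 = 50)
(-298 + E)² = (-298 + 50)² = (-248)² = 61504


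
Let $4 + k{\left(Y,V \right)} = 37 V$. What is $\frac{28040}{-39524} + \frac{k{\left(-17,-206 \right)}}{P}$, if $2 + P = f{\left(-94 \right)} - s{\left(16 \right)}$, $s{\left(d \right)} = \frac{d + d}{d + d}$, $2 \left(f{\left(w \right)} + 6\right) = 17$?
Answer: $\frac{150698002}{9881} \approx 15251.0$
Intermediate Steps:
$f{\left(w \right)} = \frac{5}{2}$ ($f{\left(w \right)} = -6 + \frac{1}{2} \cdot 17 = -6 + \frac{17}{2} = \frac{5}{2}$)
$s{\left(d \right)} = 1$ ($s{\left(d \right)} = \frac{2 d}{2 d} = 2 d \frac{1}{2 d} = 1$)
$P = - \frac{1}{2}$ ($P = -2 + \left(\frac{5}{2} - 1\right) = -2 + \frac{3}{2} = - \frac{1}{2} \approx -0.5$)
$k{\left(Y,V \right)} = -4 + 37 V$
$\frac{28040}{-39524} + \frac{k{\left(-17,-206 \right)}}{P} = \frac{28040}{-39524} + \frac{-4 + 37 \left(-206\right)}{- \frac{1}{2}} = 28040 \left(- \frac{1}{39524}\right) + \left(-4 - 7622\right) \left(-2\right) = - \frac{7010}{9881} - -15252 = - \frac{7010}{9881} + 15252 = \frac{150698002}{9881}$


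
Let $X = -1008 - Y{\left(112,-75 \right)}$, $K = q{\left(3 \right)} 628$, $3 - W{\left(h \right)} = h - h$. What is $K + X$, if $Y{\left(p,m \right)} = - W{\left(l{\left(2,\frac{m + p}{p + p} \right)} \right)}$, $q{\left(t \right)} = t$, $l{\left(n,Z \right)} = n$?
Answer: $879$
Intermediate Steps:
$W{\left(h \right)} = 3$ ($W{\left(h \right)} = 3 - \left(h - h\right) = 3 - 0 = 3 + 0 = 3$)
$Y{\left(p,m \right)} = -3$ ($Y{\left(p,m \right)} = \left(-1\right) 3 = -3$)
$K = 1884$ ($K = 3 \cdot 628 = 1884$)
$X = -1005$ ($X = -1008 - -3 = -1008 + 3 = -1005$)
$K + X = 1884 - 1005 = 879$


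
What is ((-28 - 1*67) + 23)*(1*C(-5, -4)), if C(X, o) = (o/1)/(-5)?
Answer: -288/5 ≈ -57.600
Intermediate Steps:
C(X, o) = -o/5 (C(X, o) = (o*1)*(-1/5) = o*(-1/5) = -o/5)
((-28 - 1*67) + 23)*(1*C(-5, -4)) = ((-28 - 1*67) + 23)*(1*(-1/5*(-4))) = ((-28 - 67) + 23)*(1*(4/5)) = (-95 + 23)*(4/5) = -72*4/5 = -288/5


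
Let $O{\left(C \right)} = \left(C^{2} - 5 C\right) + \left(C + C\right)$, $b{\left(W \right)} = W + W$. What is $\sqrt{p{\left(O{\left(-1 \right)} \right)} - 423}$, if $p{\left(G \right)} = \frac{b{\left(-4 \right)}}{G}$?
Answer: $5 i \sqrt{17} \approx 20.616 i$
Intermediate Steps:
$b{\left(W \right)} = 2 W$
$O{\left(C \right)} = C^{2} - 3 C$ ($O{\left(C \right)} = \left(C^{2} - 5 C\right) + 2 C = C^{2} - 3 C$)
$p{\left(G \right)} = - \frac{8}{G}$ ($p{\left(G \right)} = \frac{2 \left(-4\right)}{G} = - \frac{8}{G}$)
$\sqrt{p{\left(O{\left(-1 \right)} \right)} - 423} = \sqrt{- \frac{8}{\left(-1\right) \left(-3 - 1\right)} - 423} = \sqrt{- \frac{8}{\left(-1\right) \left(-4\right)} - 423} = \sqrt{- \frac{8}{4} - 423} = \sqrt{\left(-8\right) \frac{1}{4} - 423} = \sqrt{-2 - 423} = \sqrt{-425} = 5 i \sqrt{17}$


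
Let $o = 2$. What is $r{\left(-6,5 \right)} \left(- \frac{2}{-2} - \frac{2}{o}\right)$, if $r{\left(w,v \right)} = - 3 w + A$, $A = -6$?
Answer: $0$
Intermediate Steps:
$r{\left(w,v \right)} = -6 - 3 w$ ($r{\left(w,v \right)} = - 3 w - 6 = -6 - 3 w$)
$r{\left(-6,5 \right)} \left(- \frac{2}{-2} - \frac{2}{o}\right) = \left(-6 - -18\right) \left(- \frac{2}{-2} - \frac{2}{2}\right) = \left(-6 + 18\right) \left(\left(-2\right) \left(- \frac{1}{2}\right) - 1\right) = 12 \left(1 - 1\right) = 12 \cdot 0 = 0$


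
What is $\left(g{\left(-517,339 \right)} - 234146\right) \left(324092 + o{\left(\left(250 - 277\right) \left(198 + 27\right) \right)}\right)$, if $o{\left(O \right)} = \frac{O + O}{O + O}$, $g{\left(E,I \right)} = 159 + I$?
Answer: $-75723681264$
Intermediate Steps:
$o{\left(O \right)} = 1$ ($o{\left(O \right)} = \frac{2 O}{2 O} = 2 O \frac{1}{2 O} = 1$)
$\left(g{\left(-517,339 \right)} - 234146\right) \left(324092 + o{\left(\left(250 - 277\right) \left(198 + 27\right) \right)}\right) = \left(\left(159 + 339\right) - 234146\right) \left(324092 + 1\right) = \left(498 - 234146\right) 324093 = \left(-233648\right) 324093 = -75723681264$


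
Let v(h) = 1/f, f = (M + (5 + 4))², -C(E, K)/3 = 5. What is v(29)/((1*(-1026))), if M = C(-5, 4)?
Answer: -1/36936 ≈ -2.7074e-5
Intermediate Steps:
C(E, K) = -15 (C(E, K) = -3*5 = -15)
M = -15
f = 36 (f = (-15 + (5 + 4))² = (-15 + 9)² = (-6)² = 36)
v(h) = 1/36
v(29)/((1*(-1026))) = 1/(36*((1*(-1026)))) = (1/36)/(-1026) = (1/36)*(-1/1026) = -1/36936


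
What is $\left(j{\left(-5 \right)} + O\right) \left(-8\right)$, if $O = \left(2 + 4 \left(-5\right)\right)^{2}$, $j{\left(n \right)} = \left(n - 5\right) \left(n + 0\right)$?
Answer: $-2992$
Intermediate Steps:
$j{\left(n \right)} = n \left(-5 + n\right)$ ($j{\left(n \right)} = \left(-5 + n\right) n = n \left(-5 + n\right)$)
$O = 324$ ($O = \left(2 - 20\right)^{2} = \left(-18\right)^{2} = 324$)
$\left(j{\left(-5 \right)} + O\right) \left(-8\right) = \left(- 5 \left(-5 - 5\right) + 324\right) \left(-8\right) = \left(\left(-5\right) \left(-10\right) + 324\right) \left(-8\right) = \left(50 + 324\right) \left(-8\right) = 374 \left(-8\right) = -2992$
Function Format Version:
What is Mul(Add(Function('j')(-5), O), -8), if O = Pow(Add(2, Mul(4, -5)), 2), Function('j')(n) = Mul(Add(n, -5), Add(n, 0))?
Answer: -2992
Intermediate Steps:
Function('j')(n) = Mul(n, Add(-5, n)) (Function('j')(n) = Mul(Add(-5, n), n) = Mul(n, Add(-5, n)))
O = 324 (O = Pow(Add(2, -20), 2) = Pow(-18, 2) = 324)
Mul(Add(Function('j')(-5), O), -8) = Mul(Add(Mul(-5, Add(-5, -5)), 324), -8) = Mul(Add(Mul(-5, -10), 324), -8) = Mul(Add(50, 324), -8) = Mul(374, -8) = -2992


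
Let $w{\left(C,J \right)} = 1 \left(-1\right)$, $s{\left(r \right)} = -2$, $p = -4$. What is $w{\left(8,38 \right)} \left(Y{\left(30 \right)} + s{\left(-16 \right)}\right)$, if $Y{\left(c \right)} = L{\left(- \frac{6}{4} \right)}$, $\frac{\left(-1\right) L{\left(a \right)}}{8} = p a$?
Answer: $50$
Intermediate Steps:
$L{\left(a \right)} = 32 a$ ($L{\left(a \right)} = - 8 \left(- 4 a\right) = 32 a$)
$w{\left(C,J \right)} = -1$
$Y{\left(c \right)} = -48$ ($Y{\left(c \right)} = 32 \left(- \frac{6}{4}\right) = 32 \left(\left(-6\right) \frac{1}{4}\right) = 32 \left(- \frac{3}{2}\right) = -48$)
$w{\left(8,38 \right)} \left(Y{\left(30 \right)} + s{\left(-16 \right)}\right) = - (-48 - 2) = \left(-1\right) \left(-50\right) = 50$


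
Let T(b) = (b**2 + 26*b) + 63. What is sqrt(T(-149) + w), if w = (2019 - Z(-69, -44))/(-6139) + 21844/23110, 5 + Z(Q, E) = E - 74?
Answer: sqrt(1888577874842681290)/10133735 ≈ 135.61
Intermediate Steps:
Z(Q, E) = -79 + E (Z(Q, E) = -5 + (E - 74) = -5 + (-74 + E) = -79 + E)
T(b) = 63 + b**2 + 26*b
w = 6042764/10133735 (w = (2019 - (-79 - 44))/(-6139) + 21844/23110 = (2019 - 1*(-123))*(-1/6139) + 21844*(1/23110) = (2019 + 123)*(-1/6139) + 10922/11555 = 2142*(-1/6139) + 10922/11555 = -306/877 + 10922/11555 = 6042764/10133735 ≈ 0.59630)
sqrt(T(-149) + w) = sqrt((63 + (-149)**2 + 26*(-149)) + 6042764/10133735) = sqrt((63 + 22201 - 3874) + 6042764/10133735) = sqrt(18390 + 6042764/10133735) = sqrt(186365429414/10133735) = sqrt(1888577874842681290)/10133735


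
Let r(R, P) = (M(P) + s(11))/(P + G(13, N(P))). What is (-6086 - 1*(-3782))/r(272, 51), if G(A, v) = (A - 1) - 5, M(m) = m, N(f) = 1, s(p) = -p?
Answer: -16704/5 ≈ -3340.8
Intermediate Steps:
G(A, v) = -6 + A (G(A, v) = (-1 + A) - 5 = -6 + A)
r(R, P) = (-11 + P)/(7 + P) (r(R, P) = (P - 1*11)/(P + (-6 + 13)) = (P - 11)/(P + 7) = (-11 + P)/(7 + P))
(-6086 - 1*(-3782))/r(272, 51) = (-6086 - 1*(-3782))/(((-11 + 51)/(7 + 51))) = (-6086 + 3782)/((40/58)) = -2304/((1/58)*40) = -2304/20/29 = -2304*29/20 = -16704/5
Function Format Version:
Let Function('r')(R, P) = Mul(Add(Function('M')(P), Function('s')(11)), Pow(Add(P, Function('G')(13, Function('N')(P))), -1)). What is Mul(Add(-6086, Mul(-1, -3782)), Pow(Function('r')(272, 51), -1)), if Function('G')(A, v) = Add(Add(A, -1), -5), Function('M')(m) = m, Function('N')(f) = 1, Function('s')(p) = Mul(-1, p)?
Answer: Rational(-16704, 5) ≈ -3340.8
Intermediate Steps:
Function('G')(A, v) = Add(-6, A) (Function('G')(A, v) = Add(Add(-1, A), -5) = Add(-6, A))
Function('r')(R, P) = Mul(Pow(Add(7, P), -1), Add(-11, P)) (Function('r')(R, P) = Mul(Add(P, Mul(-1, 11)), Pow(Add(P, Add(-6, 13)), -1)) = Mul(Add(P, -11), Pow(Add(P, 7), -1)) = Mul(Add(-11, P), Pow(Add(7, P), -1)) = Mul(Pow(Add(7, P), -1), Add(-11, P)))
Mul(Add(-6086, Mul(-1, -3782)), Pow(Function('r')(272, 51), -1)) = Mul(Add(-6086, Mul(-1, -3782)), Pow(Mul(Pow(Add(7, 51), -1), Add(-11, 51)), -1)) = Mul(Add(-6086, 3782), Pow(Mul(Pow(58, -1), 40), -1)) = Mul(-2304, Pow(Mul(Rational(1, 58), 40), -1)) = Mul(-2304, Pow(Rational(20, 29), -1)) = Mul(-2304, Rational(29, 20)) = Rational(-16704, 5)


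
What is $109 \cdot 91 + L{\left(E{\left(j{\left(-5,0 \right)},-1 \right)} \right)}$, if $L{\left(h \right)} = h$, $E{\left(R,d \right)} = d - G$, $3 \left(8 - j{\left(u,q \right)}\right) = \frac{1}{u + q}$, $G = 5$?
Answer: $9913$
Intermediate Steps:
$j{\left(u,q \right)} = 8 - \frac{1}{3 \left(q + u\right)}$ ($j{\left(u,q \right)} = 8 - \frac{1}{3 \left(u + q\right)} = 8 - \frac{1}{3 \left(q + u\right)}$)
$E{\left(R,d \right)} = -5 + d$ ($E{\left(R,d \right)} = d - 5 = -5 + d$)
$109 \cdot 91 + L{\left(E{\left(j{\left(-5,0 \right)},-1 \right)} \right)} = 109 \cdot 91 - 6 = 9919 - 6 = 9913$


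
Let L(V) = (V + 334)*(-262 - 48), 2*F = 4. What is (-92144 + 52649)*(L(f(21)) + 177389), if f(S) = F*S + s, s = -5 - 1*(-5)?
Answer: -2402441355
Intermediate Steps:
F = 2 (F = (½)*4 = 2)
s = 0 (s = -5 + 5 = 0)
f(S) = 2*S (f(S) = 2*S + 0 = 2*S)
L(V) = -103540 - 310*V (L(V) = (334 + V)*(-310) = -103540 - 310*V)
(-92144 + 52649)*(L(f(21)) + 177389) = (-92144 + 52649)*((-103540 - 620*21) + 177389) = -39495*((-103540 - 310*42) + 177389) = -39495*((-103540 - 13020) + 177389) = -39495*(-116560 + 177389) = -39495*60829 = -2402441355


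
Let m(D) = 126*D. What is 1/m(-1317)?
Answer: -1/165942 ≈ -6.0262e-6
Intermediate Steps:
1/m(-1317) = 1/(126*(-1317)) = 1/(-165942) = -1/165942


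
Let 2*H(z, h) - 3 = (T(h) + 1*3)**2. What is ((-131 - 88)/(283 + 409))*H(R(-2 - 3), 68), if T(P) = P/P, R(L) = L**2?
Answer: -4161/1384 ≈ -3.0065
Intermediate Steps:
T(P) = 1
H(z, h) = 19/2 (H(z, h) = 3/2 + (1 + 1*3)**2/2 = 3/2 + (1 + 3)**2/2 = 3/2 + (1/2)*4**2 = 3/2 + (1/2)*16 = 3/2 + 8 = 19/2)
((-131 - 88)/(283 + 409))*H(R(-2 - 3), 68) = ((-131 - 88)/(283 + 409))*(19/2) = -219/692*(19/2) = -219*1/692*(19/2) = -219/692*19/2 = -4161/1384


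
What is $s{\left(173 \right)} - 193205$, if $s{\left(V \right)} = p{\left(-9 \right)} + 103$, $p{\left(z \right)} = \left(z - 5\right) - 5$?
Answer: $-193121$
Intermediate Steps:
$p{\left(z \right)} = -10 + z$ ($p{\left(z \right)} = \left(-5 + z\right) - 5 = -10 + z$)
$s{\left(V \right)} = 84$ ($s{\left(V \right)} = \left(-10 - 9\right) + 103 = -19 + 103 = 84$)
$s{\left(173 \right)} - 193205 = 84 - 193205 = -193121$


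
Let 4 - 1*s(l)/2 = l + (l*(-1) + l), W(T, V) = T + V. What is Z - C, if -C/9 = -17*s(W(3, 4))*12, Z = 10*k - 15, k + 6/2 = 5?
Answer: 11021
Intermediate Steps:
k = 2 (k = -3 + 5 = 2)
s(l) = 8 - 2*l (s(l) = 8 - 2*(l + (l*(-1) + l)) = 8 - 2*(l + (-l + l)) = 8 - 2*(l + 0) = 8 - 2*l)
Z = 5 (Z = 10*2 - 15 = 20 - 15 = 5)
C = -11016 (C = -9*(-17*(8 - 2*(3 + 4)))*12 = -9*(-17*(8 - 2*7))*12 = -9*(-17*(8 - 14))*12 = -9*(-17*(-6))*12 = -918*12 = -9*1224 = -11016)
Z - C = 5 - 1*(-11016) = 5 + 11016 = 11021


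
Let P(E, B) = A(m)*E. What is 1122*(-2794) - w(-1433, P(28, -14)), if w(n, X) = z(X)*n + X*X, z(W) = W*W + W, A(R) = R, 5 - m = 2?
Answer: 7089696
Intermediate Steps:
m = 3 (m = 5 - 1*2 = 5 - 2 = 3)
z(W) = W + W**2 (z(W) = W**2 + W = W + W**2)
P(E, B) = 3*E
w(n, X) = X**2 + X*n*(1 + X) (w(n, X) = (X*(1 + X))*n + X*X = X*n*(1 + X) + X**2 = X**2 + X*n*(1 + X))
1122*(-2794) - w(-1433, P(28, -14)) = 1122*(-2794) - 3*28*(3*28 - 1433*(1 + 3*28)) = -3134868 - 84*(84 - 1433*(1 + 84)) = -3134868 - 84*(84 - 1433*85) = -3134868 - 84*(84 - 121805) = -3134868 - 84*(-121721) = -3134868 - 1*(-10224564) = -3134868 + 10224564 = 7089696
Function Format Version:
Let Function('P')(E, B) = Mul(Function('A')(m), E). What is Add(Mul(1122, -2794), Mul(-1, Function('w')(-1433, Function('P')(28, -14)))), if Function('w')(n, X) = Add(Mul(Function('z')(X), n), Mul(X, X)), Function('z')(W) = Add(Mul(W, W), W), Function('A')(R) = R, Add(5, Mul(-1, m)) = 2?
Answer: 7089696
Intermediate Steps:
m = 3 (m = Add(5, Mul(-1, 2)) = Add(5, -2) = 3)
Function('z')(W) = Add(W, Pow(W, 2)) (Function('z')(W) = Add(Pow(W, 2), W) = Add(W, Pow(W, 2)))
Function('P')(E, B) = Mul(3, E)
Function('w')(n, X) = Add(Pow(X, 2), Mul(X, n, Add(1, X))) (Function('w')(n, X) = Add(Mul(Mul(X, Add(1, X)), n), Mul(X, X)) = Add(Mul(X, n, Add(1, X)), Pow(X, 2)) = Add(Pow(X, 2), Mul(X, n, Add(1, X))))
Add(Mul(1122, -2794), Mul(-1, Function('w')(-1433, Function('P')(28, -14)))) = Add(Mul(1122, -2794), Mul(-1, Mul(Mul(3, 28), Add(Mul(3, 28), Mul(-1433, Add(1, Mul(3, 28))))))) = Add(-3134868, Mul(-1, Mul(84, Add(84, Mul(-1433, Add(1, 84)))))) = Add(-3134868, Mul(-1, Mul(84, Add(84, Mul(-1433, 85))))) = Add(-3134868, Mul(-1, Mul(84, Add(84, -121805)))) = Add(-3134868, Mul(-1, Mul(84, -121721))) = Add(-3134868, Mul(-1, -10224564)) = Add(-3134868, 10224564) = 7089696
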